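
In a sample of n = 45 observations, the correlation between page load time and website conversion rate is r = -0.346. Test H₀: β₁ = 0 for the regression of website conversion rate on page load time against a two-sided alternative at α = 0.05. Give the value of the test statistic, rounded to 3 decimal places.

t = r·√(n − 2)/√(1 − r²) = -0.346·√43/√0.880284 = -2.418.
df = n − 2 = 43.
Two-sided p ≈ 0.0199, which is < 0.05, so reject H₀.
There is evidence of a linear association between page load time and website conversion rate.

t = -2.418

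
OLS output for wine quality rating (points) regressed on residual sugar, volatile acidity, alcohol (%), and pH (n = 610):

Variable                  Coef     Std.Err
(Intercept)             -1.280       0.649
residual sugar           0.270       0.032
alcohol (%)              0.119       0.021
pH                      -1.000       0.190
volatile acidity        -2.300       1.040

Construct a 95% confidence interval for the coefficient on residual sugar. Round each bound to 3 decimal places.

(0.207, 0.333)

Read off: b = 0.270, SE = 0.032 for residual sugar.
df = n − k − 1 = 610 − 4 − 1 = 605.
t* = t_{0.025, 605} = 1.963893.
Margin = t* × SE = 1.963893 × 0.032 = 0.06284.
CI: 0.270 ± 0.06284 → (0.207, 0.333).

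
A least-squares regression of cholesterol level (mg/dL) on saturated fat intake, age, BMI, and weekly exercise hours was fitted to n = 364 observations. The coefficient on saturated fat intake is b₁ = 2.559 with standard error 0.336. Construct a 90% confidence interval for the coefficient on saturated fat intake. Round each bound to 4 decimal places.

(2.0049, 3.1131)

df = n − k − 1 = 364 − 4 − 1 = 359.
t* = t_{0.05, 359} = 1.649109.
Margin = t* × SE = 1.649109 × 0.336 = 0.554101.
CI: 2.559 ± 0.554101 → (2.0049, 3.1131).
With 90% confidence, each one-unit increase in saturated fat intake is associated with a change of between 2.0049 and 3.1131 mg/dL in cholesterol level, holding the other predictors fixed.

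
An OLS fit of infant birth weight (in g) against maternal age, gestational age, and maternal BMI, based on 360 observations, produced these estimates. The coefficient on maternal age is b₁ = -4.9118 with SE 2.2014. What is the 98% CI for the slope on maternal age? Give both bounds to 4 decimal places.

df = n − k − 1 = 360 − 3 − 1 = 356.
t* = t_{0.01, 356} = 2.336868.
Margin = t* × SE = 2.336868 × 2.2014 = 5.144381.
CI: -4.9118 ± 5.144381 → (-10.0562, 0.2326).
With 98% confidence, each one-unit increase in maternal age is associated with a change of between -10.0562 and 0.2326 g in infant birth weight, holding the other predictors fixed.

(-10.0562, 0.2326)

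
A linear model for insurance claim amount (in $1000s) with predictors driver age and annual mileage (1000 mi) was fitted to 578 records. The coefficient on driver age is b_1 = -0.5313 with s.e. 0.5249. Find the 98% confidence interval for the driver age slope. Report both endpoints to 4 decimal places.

df = n − k − 1 = 578 − 2 − 1 = 575.
t* = t_{0.01, 575} = 2.332851.
Margin = t* × SE = 2.332851 × 0.5249 = 1.224513.
CI: -0.5313 ± 1.224513 → (-1.7558, 0.6932).
With 98% confidence, each one-unit increase in driver age is associated with a change of between -1.7558 and 0.6932 $1000s in insurance claim amount, holding the other predictors fixed.

(-1.7558, 0.6932)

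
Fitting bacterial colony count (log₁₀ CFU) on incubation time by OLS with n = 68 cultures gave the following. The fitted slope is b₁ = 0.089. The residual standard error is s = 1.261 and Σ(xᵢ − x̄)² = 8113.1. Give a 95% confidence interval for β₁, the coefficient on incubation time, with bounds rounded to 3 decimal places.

SE(b₁) = s/√Sₓₓ = 1.261/√8113.1 = 0.0139998.
df = n − 2 = 66.
t* = t_{0.025, 66} = 1.996564.
Margin = t* × SE = 1.996564 × 0.0139998 = 0.02795.
CI: 0.089 ± 0.02795 → (0.061, 0.117).
With 95% confidence, each one-unit increase in incubation time is associated with a change of between 0.061 and 0.117 log₁₀ CFU in bacterial colony count.

(0.061, 0.117)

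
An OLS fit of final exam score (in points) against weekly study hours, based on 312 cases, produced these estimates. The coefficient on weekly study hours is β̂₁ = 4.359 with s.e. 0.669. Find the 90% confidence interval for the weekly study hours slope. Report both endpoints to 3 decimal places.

(3.255, 5.463)

df = n − 2 = 312 − 2 = 310.
t* = t_{0.05, 310} = 1.649784.
Margin = t* × SE = 1.649784 × 0.669 = 1.10371.
CI: 4.359 ± 1.10371 → (3.255, 5.463).
With 90% confidence, each one-unit increase in weekly study hours is associated with a change of between 3.255 and 5.463 points in final exam score.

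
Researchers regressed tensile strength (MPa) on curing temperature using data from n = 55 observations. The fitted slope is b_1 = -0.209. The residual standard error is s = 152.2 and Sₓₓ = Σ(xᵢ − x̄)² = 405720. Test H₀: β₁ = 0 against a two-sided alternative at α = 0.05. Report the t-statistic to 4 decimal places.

t = -0.8747

SE(b_1) = s/√Sₓₓ = 152.2/√405720 = 0.238947.
t = -0.209 / 0.238947 = -0.8747.
df = n − 2 = 53.
Two-sided p ≈ 0.3857, which is ≥ 0.05, so fail to reject H₀.
The data do not give significant evidence of an association between curing temperature and tensile strength.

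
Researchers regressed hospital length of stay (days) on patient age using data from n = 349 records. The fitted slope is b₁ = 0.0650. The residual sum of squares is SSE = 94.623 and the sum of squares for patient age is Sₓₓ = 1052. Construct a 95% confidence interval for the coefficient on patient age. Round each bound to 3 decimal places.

MSE = SSE/(n − 2) = 94.623/347 = 0.272689.
SE(b₁) = √(MSE/Sₓₓ) = √(0.272689/1052) = 0.0161.
df = n − 2 = 347.
t* = t_{0.025, 347} = 1.966824.
Margin = t* × SE = 1.966824 × 0.0161 = 0.03167.
CI: 0.0650 ± 0.03167 → (0.033, 0.097).
With 95% confidence, each one-unit increase in patient age is associated with a change of between 0.033 and 0.097 days in hospital length of stay.

(0.033, 0.097)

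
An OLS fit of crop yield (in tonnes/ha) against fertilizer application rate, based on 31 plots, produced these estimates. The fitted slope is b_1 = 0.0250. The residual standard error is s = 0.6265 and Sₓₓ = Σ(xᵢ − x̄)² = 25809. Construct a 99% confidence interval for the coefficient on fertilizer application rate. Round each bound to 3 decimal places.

(0.014, 0.036)

SE(b_1) = s/√Sₓₓ = 0.6265/√25809 = 0.00389974.
df = n − 2 = 29.
t* = t_{0.005, 29} = 2.756386.
Margin = t* × SE = 2.756386 × 0.00389974 = 0.01075.
CI: 0.0250 ± 0.01075 → (0.014, 0.036).
With 99% confidence, each one-unit increase in fertilizer application rate is associated with a change of between 0.014 and 0.036 tonnes/ha in crop yield.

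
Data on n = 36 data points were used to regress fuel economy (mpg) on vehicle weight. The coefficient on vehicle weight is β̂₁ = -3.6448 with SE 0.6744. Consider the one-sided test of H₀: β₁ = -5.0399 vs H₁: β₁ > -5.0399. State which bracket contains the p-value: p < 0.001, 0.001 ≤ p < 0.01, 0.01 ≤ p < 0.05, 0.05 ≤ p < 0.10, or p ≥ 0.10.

t = (-3.6448 − (-5.0399)) / 0.6744 = 2.069.
df = n − 2 = 36 − 2 = 34.
One-sided p = P(T_{34} > t) ≈ 0.0231.
So 0.01 ≤ p < 0.05.

0.01 ≤ p < 0.05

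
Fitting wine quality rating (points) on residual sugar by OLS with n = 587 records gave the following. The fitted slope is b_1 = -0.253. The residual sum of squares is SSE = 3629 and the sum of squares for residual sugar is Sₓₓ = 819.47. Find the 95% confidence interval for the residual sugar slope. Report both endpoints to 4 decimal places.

(-0.4239, -0.0821)

MSE = SSE/(n − 2) = 3629/585 = 6.20342.
SE(b_1) = √(MSE/Sₓₓ) = √(6.20342/819.47) = 0.087006.
df = n − 2 = 585.
t* = t_{0.025, 585} = 1.964027.
Margin = t* × SE = 1.964027 × 0.087006 = 0.170882.
CI: -0.253 ± 0.170882 → (-0.4239, -0.0821).
With 95% confidence, each one-unit increase in residual sugar is associated with a change of between -0.4239 and -0.0821 points in wine quality rating.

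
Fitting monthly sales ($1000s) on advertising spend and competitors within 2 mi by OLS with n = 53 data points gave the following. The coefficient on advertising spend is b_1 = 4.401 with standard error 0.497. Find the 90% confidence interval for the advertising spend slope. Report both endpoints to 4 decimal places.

(3.5681, 5.2339)

df = n − k − 1 = 53 − 2 − 1 = 50.
t* = t_{0.05, 50} = 1.675905.
Margin = t* × SE = 1.675905 × 0.497 = 0.832925.
CI: 4.401 ± 0.832925 → (3.5681, 5.2339).
With 90% confidence, each one-unit increase in advertising spend is associated with a change of between 3.5681 and 5.2339 $1000s in monthly sales, holding the other predictors fixed.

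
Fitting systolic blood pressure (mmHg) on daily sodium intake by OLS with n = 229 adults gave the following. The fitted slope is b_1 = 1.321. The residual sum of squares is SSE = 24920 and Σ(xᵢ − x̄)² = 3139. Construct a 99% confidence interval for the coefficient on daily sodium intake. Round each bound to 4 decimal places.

MSE = SSE/(n − 2) = 24920/227 = 109.78.
SE(b_1) = √(MSE/Sₓₓ) = √(109.78/3139) = 0.18701.
df = n − 2 = 227.
t* = t_{0.005, 227} = 2.597661.
Margin = t* × SE = 2.597661 × 0.18701 = 0.485789.
CI: 1.321 ± 0.485789 → (0.8352, 1.8068).
With 99% confidence, each one-unit increase in daily sodium intake is associated with a change of between 0.8352 and 1.8068 mmHg in systolic blood pressure.

(0.8352, 1.8068)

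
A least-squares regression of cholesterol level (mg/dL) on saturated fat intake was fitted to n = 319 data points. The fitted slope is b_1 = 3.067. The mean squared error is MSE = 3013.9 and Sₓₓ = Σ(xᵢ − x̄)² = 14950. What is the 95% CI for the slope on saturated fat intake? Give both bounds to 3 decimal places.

SE(b_1) = √(MSE/Sₓₓ) = √(3013.9/14950) = 0.448997.
df = n − 2 = 317.
t* = t_{0.025, 317} = 1.967476.
Margin = t* × SE = 1.967476 × 0.448997 = 0.88339.
CI: 3.067 ± 0.88339 → (2.184, 3.950).
With 95% confidence, each one-unit increase in saturated fat intake is associated with a change of between 2.184 and 3.950 mg/dL in cholesterol level.

(2.184, 3.950)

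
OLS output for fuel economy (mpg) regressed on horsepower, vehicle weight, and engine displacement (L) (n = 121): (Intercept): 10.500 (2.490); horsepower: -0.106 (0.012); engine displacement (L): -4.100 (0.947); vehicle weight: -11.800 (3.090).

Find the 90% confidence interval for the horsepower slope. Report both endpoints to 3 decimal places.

Read off: b = -0.106, SE = 0.012 for horsepower.
df = n − k − 1 = 121 − 3 − 1 = 117.
t* = t_{0.05, 117} = 1.657982.
Margin = t* × SE = 1.657982 × 0.012 = 0.01990.
CI: -0.106 ± 0.01990 → (-0.126, -0.086).

(-0.126, -0.086)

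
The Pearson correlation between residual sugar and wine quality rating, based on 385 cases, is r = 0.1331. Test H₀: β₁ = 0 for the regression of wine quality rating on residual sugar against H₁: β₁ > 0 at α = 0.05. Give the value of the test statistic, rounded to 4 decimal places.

t = 2.6282

t = r·√(n − 2)/√(1 − r²) = 0.1331·√383/√0.982284 = 2.6282.
df = n − 2 = 383.
One-sided p ≈ 0.0045, which is < 0.05, so reject H₀.
There is evidence of a linear association between residual sugar and wine quality rating.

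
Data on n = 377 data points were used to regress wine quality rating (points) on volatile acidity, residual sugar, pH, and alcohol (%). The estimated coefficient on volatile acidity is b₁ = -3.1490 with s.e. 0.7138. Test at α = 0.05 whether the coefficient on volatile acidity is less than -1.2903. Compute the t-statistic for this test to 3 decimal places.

t = -2.604

H₀: β₁ = -1.2903 vs H₁: β₁ < -1.2903.
t = (b₁ − β₁⁰)/SE = (-3.1490 − (-1.2903)) / 0.7138 = -2.604.
df = n − k − 1 = 377 − 4 − 1 = 372.
One-sided p ≈ 0.0048, which is < 0.05, so reject H₀.
There is evidence that the true slope on volatile acidity is below -1.2903 points per unit, holding the other predictors fixed.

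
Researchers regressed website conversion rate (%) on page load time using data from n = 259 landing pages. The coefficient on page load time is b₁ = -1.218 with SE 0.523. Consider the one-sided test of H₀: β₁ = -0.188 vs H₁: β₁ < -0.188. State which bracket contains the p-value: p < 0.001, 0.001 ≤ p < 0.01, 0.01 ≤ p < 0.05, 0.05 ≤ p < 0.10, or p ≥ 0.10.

t = (-1.218 − (-0.188)) / 0.523 = -1.969.
df = n − 2 = 259 − 2 = 257.
One-sided p = P(T_{257} < t) ≈ 0.0250.
So 0.01 ≤ p < 0.05.

0.01 ≤ p < 0.05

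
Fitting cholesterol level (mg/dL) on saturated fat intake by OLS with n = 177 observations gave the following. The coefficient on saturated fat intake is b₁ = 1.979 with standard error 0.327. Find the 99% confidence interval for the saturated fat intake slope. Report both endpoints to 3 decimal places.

df = n − 2 = 177 − 2 = 175.
t* = t_{0.005, 175} = 2.604215.
Margin = t* × SE = 2.604215 × 0.327 = 0.85158.
CI: 1.979 ± 0.85158 → (1.127, 2.831).
With 99% confidence, each one-unit increase in saturated fat intake is associated with a change of between 1.127 and 2.831 mg/dL in cholesterol level.

(1.127, 2.831)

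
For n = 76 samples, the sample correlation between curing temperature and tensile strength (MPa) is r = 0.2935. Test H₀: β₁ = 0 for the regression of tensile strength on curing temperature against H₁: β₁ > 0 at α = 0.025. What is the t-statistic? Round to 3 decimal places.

t = r·√(n − 2)/√(1 − r²) = 0.2935·√74/√0.913858 = 2.641.
df = n − 2 = 74.
One-sided p ≈ 0.0050, which is < 0.025, so reject H₀.
There is evidence of a linear association between curing temperature and tensile strength.

t = 2.641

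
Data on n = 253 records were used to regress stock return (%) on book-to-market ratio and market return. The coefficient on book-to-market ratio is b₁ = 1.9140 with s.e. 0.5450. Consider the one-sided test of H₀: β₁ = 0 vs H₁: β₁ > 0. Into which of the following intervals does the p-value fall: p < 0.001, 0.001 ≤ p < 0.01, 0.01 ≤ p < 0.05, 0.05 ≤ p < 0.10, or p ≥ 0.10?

p < 0.001

t = 1.9140 / 0.5450 = 3.512.
df = n − k − 1 = 253 − 2 − 1 = 250.
One-sided p = P(T_{250} > t) ≈ 0.0003.
So p < 0.001.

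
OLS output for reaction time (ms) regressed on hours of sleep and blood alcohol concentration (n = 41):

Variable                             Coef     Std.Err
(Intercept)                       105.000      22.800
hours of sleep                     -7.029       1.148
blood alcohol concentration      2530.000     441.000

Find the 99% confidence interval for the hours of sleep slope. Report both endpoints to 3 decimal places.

Read off: b = -7.029, SE = 1.148 for hours of sleep.
df = n − k − 1 = 41 − 2 − 1 = 38.
t* = t_{0.005, 38} = 2.711558.
Margin = t* × SE = 2.711558 × 1.148 = 3.11287.
CI: -7.029 ± 3.11287 → (-10.142, -3.916).

(-10.142, -3.916)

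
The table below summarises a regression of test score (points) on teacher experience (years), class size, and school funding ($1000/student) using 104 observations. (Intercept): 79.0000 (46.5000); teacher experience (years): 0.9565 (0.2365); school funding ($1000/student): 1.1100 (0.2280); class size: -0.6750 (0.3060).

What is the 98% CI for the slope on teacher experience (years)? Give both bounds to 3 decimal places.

Read off: b = 0.9565, SE = 0.2365 for teacher experience (years).
df = n − k − 1 = 104 − 3 − 1 = 100.
t* = t_{0.01, 100} = 2.364217.
Margin = t* × SE = 2.364217 × 0.2365 = 0.55914.
CI: 0.9565 ± 0.55914 → (0.397, 1.516).

(0.397, 1.516)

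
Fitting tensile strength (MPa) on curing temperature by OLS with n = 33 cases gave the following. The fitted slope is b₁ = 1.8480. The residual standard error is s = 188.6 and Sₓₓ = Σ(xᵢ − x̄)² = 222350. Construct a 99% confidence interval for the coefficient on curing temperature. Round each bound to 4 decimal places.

(0.7505, 2.9455)

SE(b₁) = s/√Sₓₓ = 188.6/√222350 = 0.399966.
df = n − 2 = 31.
t* = t_{0.005, 31} = 2.744042.
Margin = t* × SE = 2.744042 × 0.399966 = 1.097524.
CI: 1.8480 ± 1.097524 → (0.7505, 2.9455).
With 99% confidence, each one-unit increase in curing temperature is associated with a change of between 0.7505 and 2.9455 MPa in tensile strength.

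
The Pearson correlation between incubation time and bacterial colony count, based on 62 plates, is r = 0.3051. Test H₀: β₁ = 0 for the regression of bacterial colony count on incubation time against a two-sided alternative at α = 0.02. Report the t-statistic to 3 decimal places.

t = 2.482

t = r·√(n − 2)/√(1 − r²) = 0.3051·√60/√0.906914 = 2.482.
df = n − 2 = 60.
Two-sided p ≈ 0.0159, which is < 0.02, so reject H₀.
There is evidence of a linear association between incubation time and bacterial colony count.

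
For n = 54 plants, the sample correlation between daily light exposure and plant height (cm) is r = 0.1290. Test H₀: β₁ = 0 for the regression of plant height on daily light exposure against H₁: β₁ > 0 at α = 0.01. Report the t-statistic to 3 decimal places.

t = 0.938

t = r·√(n − 2)/√(1 − r²) = 0.1290·√52/√0.983359 = 0.938.
df = n − 2 = 52.
One-sided p ≈ 0.1763, which is ≥ 0.01, so fail to reject H₀.
The data do not give significant evidence of a linear association between daily light exposure and plant height.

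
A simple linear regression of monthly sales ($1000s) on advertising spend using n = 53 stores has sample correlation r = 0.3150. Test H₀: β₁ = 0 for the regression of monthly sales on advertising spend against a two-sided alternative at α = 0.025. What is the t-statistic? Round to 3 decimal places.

t = r·√(n − 2)/√(1 − r²) = 0.3150·√51/√0.900775 = 2.370.
df = n − 2 = 51.
Two-sided p ≈ 0.0216, which is < 0.025, so reject H₀.
There is evidence of a linear association between advertising spend and monthly sales.

t = 2.370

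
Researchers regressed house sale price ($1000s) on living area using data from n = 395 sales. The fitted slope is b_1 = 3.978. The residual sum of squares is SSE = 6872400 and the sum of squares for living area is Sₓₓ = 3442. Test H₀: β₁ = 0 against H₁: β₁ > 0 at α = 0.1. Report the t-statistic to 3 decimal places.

t = 1.765

MSE = SSE/(n − 2) = 6872400/393 = 17487.
SE(b_1) = √(MSE/Sₓₓ) = √(17487/3442) = 2.25399.
t = 3.978 / 2.25399 = 1.765.
df = n − 2 = 393.
One-sided p ≈ 0.0392, which is < 0.1, so reject H₀.
There is evidence that the true slope on living area is positive.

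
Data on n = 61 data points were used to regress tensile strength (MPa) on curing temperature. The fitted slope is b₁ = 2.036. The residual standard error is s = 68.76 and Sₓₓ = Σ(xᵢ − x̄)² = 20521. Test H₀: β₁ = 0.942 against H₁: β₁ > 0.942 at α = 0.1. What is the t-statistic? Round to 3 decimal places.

t = 2.279

SE(b₁) = s/√Sₓₓ = 68.76/√20521 = 0.479995.
t = (2.036 − 0.942) / 0.479995 = 2.279.
df = n − 2 = 59.
One-sided p ≈ 0.0131, which is < 0.1, so reject H₀.
There is evidence that the true slope on curing temperature exceeds 0.942 MPa per unit.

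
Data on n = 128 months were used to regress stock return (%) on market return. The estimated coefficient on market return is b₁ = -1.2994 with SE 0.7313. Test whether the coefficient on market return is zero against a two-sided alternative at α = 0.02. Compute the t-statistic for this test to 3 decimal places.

H₀: β₁ = 0 vs H₁: β₁ ≠ 0.
t = (b₁ − β₁⁰)/SE = -1.2994 / 0.7313 = -1.777.
df = n − 2 = 128 − 2 = 126.
Two-sided p ≈ 0.0780, which is ≥ 0.02, so fail to reject H₀.
The data do not give significant evidence of an association between market return and stock return.

t = -1.777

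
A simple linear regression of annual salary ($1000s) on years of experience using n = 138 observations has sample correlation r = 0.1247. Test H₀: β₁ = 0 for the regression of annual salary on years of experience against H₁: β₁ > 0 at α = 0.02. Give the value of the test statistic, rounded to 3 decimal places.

t = 1.466

t = r·√(n − 2)/√(1 − r²) = 0.1247·√136/√0.98445 = 1.466.
df = n − 2 = 136.
One-sided p ≈ 0.0725, which is ≥ 0.02, so fail to reject H₀.
The data do not give significant evidence of a linear association between years of experience and annual salary.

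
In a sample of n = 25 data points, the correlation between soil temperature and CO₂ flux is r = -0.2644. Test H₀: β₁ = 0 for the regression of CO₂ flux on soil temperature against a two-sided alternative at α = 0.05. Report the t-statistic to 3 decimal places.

t = r·√(n − 2)/√(1 − r²) = -0.2644·√23/√0.930093 = -1.315.
df = n − 2 = 23.
Two-sided p ≈ 0.2015, which is ≥ 0.05, so fail to reject H₀.
The data do not give significant evidence of a linear association between soil temperature and CO₂ flux.

t = -1.315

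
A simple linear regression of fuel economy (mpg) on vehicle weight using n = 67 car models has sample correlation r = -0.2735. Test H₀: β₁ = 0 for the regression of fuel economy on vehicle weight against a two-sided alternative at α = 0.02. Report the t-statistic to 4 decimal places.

t = -2.2924

t = r·√(n − 2)/√(1 − r²) = -0.2735·√65/√0.925198 = -2.2924.
df = n − 2 = 65.
Two-sided p ≈ 0.0251, which is ≥ 0.02, so fail to reject H₀.
The data do not give significant evidence of a linear association between vehicle weight and fuel economy.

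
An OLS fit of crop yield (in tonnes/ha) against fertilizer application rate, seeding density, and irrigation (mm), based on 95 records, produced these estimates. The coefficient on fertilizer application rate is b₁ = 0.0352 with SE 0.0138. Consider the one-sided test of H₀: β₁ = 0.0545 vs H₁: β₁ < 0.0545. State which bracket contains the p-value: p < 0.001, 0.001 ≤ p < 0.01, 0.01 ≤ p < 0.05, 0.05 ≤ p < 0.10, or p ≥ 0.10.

t = (0.0352 − 0.0545) / 0.0138 = -1.399.
df = n − k − 1 = 95 − 3 − 1 = 91.
One-sided p = P(T_{91} < t) ≈ 0.0827.
So 0.05 ≤ p < 0.10.

0.05 ≤ p < 0.10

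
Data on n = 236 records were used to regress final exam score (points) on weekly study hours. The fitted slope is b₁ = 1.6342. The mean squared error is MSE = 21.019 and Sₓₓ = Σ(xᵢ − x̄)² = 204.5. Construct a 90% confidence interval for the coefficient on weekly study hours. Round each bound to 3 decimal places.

SE(b₁) = √(MSE/Sₓₓ) = √(21.019/204.5) = 0.320597.
df = n − 2 = 234.
t* = t_{0.05, 234} = 1.651391.
Margin = t* × SE = 1.651391 × 0.320597 = 0.52943.
CI: 1.6342 ± 0.52943 → (1.105, 2.164).
With 90% confidence, each one-unit increase in weekly study hours is associated with a change of between 1.105 and 2.164 points in final exam score.

(1.105, 2.164)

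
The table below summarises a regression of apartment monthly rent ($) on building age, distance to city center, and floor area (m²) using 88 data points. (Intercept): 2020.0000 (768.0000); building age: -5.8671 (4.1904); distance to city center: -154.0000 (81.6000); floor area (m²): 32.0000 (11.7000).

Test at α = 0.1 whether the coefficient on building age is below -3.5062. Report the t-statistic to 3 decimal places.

t = -0.563

Read off: b = -5.8671, SE = 4.1904 for building age.
H₀: β₁ = -3.5062 vs H₁: β₁ < -3.5062.
t = (-5.8671 − (-3.5062)) / 4.1904 = -0.563.
df = n − k − 1 = 88 − 3 − 1 = 84.
One-sided p ≈ 0.2873, which is ≥ 0.1, so fail to reject H₀.
The data do not give significant evidence that the true slope on building age is below -3.5062 $ per unit, holding the other predictors fixed.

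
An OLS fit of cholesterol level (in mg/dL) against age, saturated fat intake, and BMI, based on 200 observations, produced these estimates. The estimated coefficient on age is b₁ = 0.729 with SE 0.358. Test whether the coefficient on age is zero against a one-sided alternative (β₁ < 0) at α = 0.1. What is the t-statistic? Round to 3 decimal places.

t = 2.036

H₀: β₁ = 0 vs H₁: β₁ < 0.
t = (b₁ − β₁⁰)/SE = 0.729 / 0.358 = 2.036.
df = n − k − 1 = 200 − 3 − 1 = 196.
One-sided p ≈ 0.9785, which is ≥ 0.1, so fail to reject H₀.
The data do not give significant evidence that the true slope on age is negative, holding the other predictors fixed.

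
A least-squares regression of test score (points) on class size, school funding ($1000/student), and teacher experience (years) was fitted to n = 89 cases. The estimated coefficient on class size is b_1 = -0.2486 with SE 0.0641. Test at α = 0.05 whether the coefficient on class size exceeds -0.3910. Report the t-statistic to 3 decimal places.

H₀: β₁ = -0.3910 vs H₁: β₁ > -0.3910.
t = (b_1 − β₁⁰)/SE = (-0.2486 − (-0.3910)) / 0.0641 = 2.222.
df = n − k − 1 = 89 − 3 − 1 = 85.
One-sided p ≈ 0.0145, which is < 0.05, so reject H₀.
There is evidence that the true slope on class size exceeds -0.3910 points per unit, holding the other predictors fixed.

t = 2.222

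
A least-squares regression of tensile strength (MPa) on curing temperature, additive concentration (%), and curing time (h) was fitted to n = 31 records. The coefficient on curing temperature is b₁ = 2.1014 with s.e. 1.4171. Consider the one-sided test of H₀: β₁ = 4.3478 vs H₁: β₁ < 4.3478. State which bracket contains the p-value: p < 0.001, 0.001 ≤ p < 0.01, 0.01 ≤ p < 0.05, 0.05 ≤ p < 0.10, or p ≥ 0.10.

0.05 ≤ p < 0.10

t = (2.1014 − 4.3478) / 1.4171 = -1.585.
df = n − k − 1 = 31 − 3 − 1 = 27.
One-sided p = P(T_{27} < t) ≈ 0.0623.
So 0.05 ≤ p < 0.10.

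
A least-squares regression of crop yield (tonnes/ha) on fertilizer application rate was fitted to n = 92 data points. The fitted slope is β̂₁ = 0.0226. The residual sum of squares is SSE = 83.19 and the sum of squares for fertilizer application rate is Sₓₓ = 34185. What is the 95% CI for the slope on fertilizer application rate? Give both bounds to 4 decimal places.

(0.0123, 0.0329)

MSE = SSE/(n − 2) = 83.19/90 = 0.924333.
SE(β̂₁) = √(MSE/Sₓₓ) = √(0.924333/34185) = 0.00519992.
df = n − 2 = 90.
t* = t_{0.025, 90} = 1.986675.
Margin = t* × SE = 1.986675 × 0.00519992 = 0.010331.
CI: 0.0226 ± 0.010331 → (0.0123, 0.0329).
With 95% confidence, each one-unit increase in fertilizer application rate is associated with a change of between 0.0123 and 0.0329 tonnes/ha in crop yield.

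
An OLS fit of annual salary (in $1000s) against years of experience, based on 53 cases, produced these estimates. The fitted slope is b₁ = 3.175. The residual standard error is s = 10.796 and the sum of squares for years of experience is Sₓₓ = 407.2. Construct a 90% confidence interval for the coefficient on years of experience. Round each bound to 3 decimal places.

(2.279, 4.071)

SE(b₁) = s/√Sₓₓ = 10.796/√407.2 = 0.535006.
df = n − 2 = 51.
t* = t_{0.05, 51} = 1.675285.
Margin = t* × SE = 1.675285 × 0.535006 = 0.89629.
CI: 3.175 ± 0.89629 → (2.279, 4.071).
With 90% confidence, each one-unit increase in years of experience is associated with a change of between 2.279 and 4.071 $1000s in annual salary.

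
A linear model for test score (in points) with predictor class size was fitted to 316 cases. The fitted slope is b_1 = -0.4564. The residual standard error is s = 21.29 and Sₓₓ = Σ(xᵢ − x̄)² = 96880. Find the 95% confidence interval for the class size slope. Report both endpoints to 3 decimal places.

SE(b_1) = s/√Sₓₓ = 21.29/√96880 = 0.0684004.
df = n − 2 = 314.
t* = t_{0.025, 314} = 1.967548.
Margin = t* × SE = 1.967548 × 0.0684004 = 0.13458.
CI: -0.4564 ± 0.13458 → (-0.591, -0.322).
With 95% confidence, each one-unit increase in class size is associated with a change of between -0.591 and -0.322 points in test score.

(-0.591, -0.322)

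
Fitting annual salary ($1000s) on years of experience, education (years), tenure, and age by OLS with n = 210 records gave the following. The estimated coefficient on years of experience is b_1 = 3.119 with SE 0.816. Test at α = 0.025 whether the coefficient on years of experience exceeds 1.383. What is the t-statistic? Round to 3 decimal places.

H₀: β₁ = 1.383 vs H₁: β₁ > 1.383.
t = (b_1 − β₁⁰)/SE = (3.119 − 1.383) / 0.816 = 2.127.
df = n − k − 1 = 210 − 4 − 1 = 205.
One-sided p ≈ 0.0173, which is < 0.025, so reject H₀.
There is evidence that the true slope on years of experience exceeds 1.383 $1000s per unit, holding the other predictors fixed.

t = 2.127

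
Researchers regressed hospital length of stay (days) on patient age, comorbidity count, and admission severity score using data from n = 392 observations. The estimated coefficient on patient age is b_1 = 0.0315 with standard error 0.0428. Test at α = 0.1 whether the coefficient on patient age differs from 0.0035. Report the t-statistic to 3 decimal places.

H₀: β₁ = 0.0035 vs H₁: β₁ ≠ 0.0035.
t = (b_1 − β₁⁰)/SE = (0.0315 − 0.0035) / 0.0428 = 0.654.
df = n − k − 1 = 392 − 3 − 1 = 388.
Two-sided p ≈ 0.5134, which is ≥ 0.1, so fail to reject H₀.
The data are consistent with a true slope of 0.0035 days per unit of patient age, holding the other predictors fixed.

t = 0.654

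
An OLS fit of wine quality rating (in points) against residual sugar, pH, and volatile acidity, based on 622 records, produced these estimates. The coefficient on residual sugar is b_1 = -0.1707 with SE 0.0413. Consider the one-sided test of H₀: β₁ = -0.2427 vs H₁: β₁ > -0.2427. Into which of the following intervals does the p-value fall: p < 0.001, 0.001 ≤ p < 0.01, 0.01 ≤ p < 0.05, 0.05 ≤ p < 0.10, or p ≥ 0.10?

t = (-0.1707 − (-0.2427)) / 0.0413 = 1.743.
df = n − k − 1 = 622 − 3 − 1 = 618.
One-sided p = P(T_{618} > t) ≈ 0.0409.
So 0.01 ≤ p < 0.05.

0.01 ≤ p < 0.05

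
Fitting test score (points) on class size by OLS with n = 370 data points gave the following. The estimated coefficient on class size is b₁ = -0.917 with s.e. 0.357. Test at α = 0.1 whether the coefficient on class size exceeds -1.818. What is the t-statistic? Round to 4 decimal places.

t = 2.5238

H₀: β₁ = -1.818 vs H₁: β₁ > -1.818.
t = (b₁ − β₁⁰)/SE = (-0.917 − (-1.818)) / 0.357 = 2.5238.
df = n − 2 = 370 − 2 = 368.
One-sided p ≈ 0.0060, which is < 0.1, so reject H₀.
There is evidence that the true slope on class size exceeds -1.818 points per unit.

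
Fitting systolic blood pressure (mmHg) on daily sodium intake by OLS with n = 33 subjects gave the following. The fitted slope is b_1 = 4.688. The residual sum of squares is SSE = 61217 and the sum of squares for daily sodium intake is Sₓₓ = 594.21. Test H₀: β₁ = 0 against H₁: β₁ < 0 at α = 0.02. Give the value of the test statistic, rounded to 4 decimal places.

t = 2.5716

MSE = SSE/(n − 2) = 61217/31 = 1974.74.
SE(b_1) = √(MSE/Sₓₓ) = √(1974.74/594.21) = 1.82299.
t = 4.688 / 1.82299 = 2.5716.
df = n − 2 = 31.
One-sided p ≈ 0.9924, which is ≥ 0.02, so fail to reject H₀.
The data do not give significant evidence that the true slope on daily sodium intake is negative.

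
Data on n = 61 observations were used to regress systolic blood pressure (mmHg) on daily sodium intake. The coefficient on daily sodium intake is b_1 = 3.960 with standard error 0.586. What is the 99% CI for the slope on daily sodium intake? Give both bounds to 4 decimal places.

df = n − 2 = 61 − 2 = 59.
t* = t_{0.005, 59} = 2.661759.
Margin = t* × SE = 2.661759 × 0.586 = 1.559791.
CI: 3.960 ± 1.559791 → (2.4002, 5.5198).
With 99% confidence, each one-unit increase in daily sodium intake is associated with a change of between 2.4002 and 5.5198 mmHg in systolic blood pressure.

(2.4002, 5.5198)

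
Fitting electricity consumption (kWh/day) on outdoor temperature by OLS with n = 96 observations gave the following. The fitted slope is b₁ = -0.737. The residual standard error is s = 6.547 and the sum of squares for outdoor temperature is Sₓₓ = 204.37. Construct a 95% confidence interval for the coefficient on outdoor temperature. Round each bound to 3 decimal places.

(-1.646, 0.172)

SE(b₁) = s/√Sₓₓ = 6.547/√204.37 = 0.457967.
df = n − 2 = 94.
t* = t_{0.025, 94} = 1.985523.
Margin = t* × SE = 1.985523 × 0.457967 = 0.90930.
CI: -0.737 ± 0.90930 → (-1.646, 0.172).
With 95% confidence, each one-unit increase in outdoor temperature is associated with a change of between -1.646 and 0.172 kWh/day in electricity consumption.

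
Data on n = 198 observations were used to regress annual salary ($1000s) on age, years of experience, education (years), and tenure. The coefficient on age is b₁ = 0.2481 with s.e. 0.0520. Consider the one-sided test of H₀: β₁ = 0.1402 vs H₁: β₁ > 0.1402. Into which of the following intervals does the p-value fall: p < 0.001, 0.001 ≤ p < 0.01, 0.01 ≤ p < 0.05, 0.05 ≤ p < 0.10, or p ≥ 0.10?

t = (0.2481 − 0.1402) / 0.0520 = 2.075.
df = n − k − 1 = 198 − 4 − 1 = 193.
One-sided p = P(T_{193} > t) ≈ 0.0197.
So 0.01 ≤ p < 0.05.

0.01 ≤ p < 0.05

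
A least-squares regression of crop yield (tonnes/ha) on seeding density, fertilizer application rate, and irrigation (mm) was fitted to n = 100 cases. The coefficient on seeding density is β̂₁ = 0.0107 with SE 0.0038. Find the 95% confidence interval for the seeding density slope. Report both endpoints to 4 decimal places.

df = n − k − 1 = 100 − 3 − 1 = 96.
t* = t_{0.025, 96} = 1.984984.
Margin = t* × SE = 1.984984 × 0.0038 = 0.007543.
CI: 0.0107 ± 0.007543 → (0.0032, 0.0182).
With 95% confidence, each one-unit increase in seeding density is associated with a change of between 0.0032 and 0.0182 tonnes/ha in crop yield, holding the other predictors fixed.

(0.0032, 0.0182)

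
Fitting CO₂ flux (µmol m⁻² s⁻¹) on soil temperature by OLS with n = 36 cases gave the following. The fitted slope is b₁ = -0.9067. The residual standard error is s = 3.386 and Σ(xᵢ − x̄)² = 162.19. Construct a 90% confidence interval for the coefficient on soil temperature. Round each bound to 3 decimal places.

SE(b₁) = s/√Sₓₓ = 3.386/√162.19 = 0.265873.
df = n − 2 = 34.
t* = t_{0.05, 34} = 1.690924.
Margin = t* × SE = 1.690924 × 0.265873 = 0.44957.
CI: -0.9067 ± 0.44957 → (-1.356, -0.457).
With 90% confidence, each one-unit increase in soil temperature is associated with a change of between -1.356 and -0.457 µmol m⁻² s⁻¹ in CO₂ flux.

(-1.356, -0.457)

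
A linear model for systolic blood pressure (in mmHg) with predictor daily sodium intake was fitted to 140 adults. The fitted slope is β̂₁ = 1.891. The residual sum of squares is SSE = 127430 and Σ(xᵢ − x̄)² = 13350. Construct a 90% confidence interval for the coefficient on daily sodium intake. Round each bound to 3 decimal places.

(1.455, 2.327)

MSE = SSE/(n − 2) = 127430/138 = 923.406.
SE(β̂₁) = √(MSE/Sₓₓ) = √(923.406/13350) = 0.263.
df = n − 2 = 138.
t* = t_{0.05, 138} = 1.65597.
Margin = t* × SE = 1.65597 × 0.263 = 0.43552.
CI: 1.891 ± 0.43552 → (1.455, 2.327).
With 90% confidence, each one-unit increase in daily sodium intake is associated with a change of between 1.455 and 2.327 mmHg in systolic blood pressure.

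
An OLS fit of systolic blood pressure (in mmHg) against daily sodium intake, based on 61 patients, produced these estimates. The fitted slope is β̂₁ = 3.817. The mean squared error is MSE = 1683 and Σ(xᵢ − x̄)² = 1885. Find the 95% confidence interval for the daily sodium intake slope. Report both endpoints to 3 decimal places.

(1.926, 5.708)

SE(β̂₁) = √(MSE/Sₓₓ) = √(1683/1885) = 0.944901.
df = n − 2 = 59.
t* = t_{0.025, 59} = 2.000995.
Margin = t* × SE = 2.000995 × 0.944901 = 1.89074.
CI: 3.817 ± 1.89074 → (1.926, 5.708).
With 95% confidence, each one-unit increase in daily sodium intake is associated with a change of between 1.926 and 5.708 mmHg in systolic blood pressure.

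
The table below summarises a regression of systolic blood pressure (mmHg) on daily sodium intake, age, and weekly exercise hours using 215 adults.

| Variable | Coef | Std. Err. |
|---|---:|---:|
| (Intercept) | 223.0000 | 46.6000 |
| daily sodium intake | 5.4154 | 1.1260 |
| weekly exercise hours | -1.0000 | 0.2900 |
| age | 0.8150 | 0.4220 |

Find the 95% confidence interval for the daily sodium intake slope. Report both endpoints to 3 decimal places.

(3.196, 7.635)

Read off: b = 5.4154, SE = 1.1260 for daily sodium intake.
df = n − k − 1 = 215 − 3 − 1 = 211.
t* = t_{0.025, 211} = 1.971271.
Margin = t* × SE = 1.971271 × 1.1260 = 2.21965.
CI: 5.4154 ± 2.21965 → (3.196, 7.635).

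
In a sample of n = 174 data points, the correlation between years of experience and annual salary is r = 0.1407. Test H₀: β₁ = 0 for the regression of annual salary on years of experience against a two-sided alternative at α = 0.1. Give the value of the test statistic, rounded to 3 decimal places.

t = r·√(n − 2)/√(1 − r²) = 0.1407·√172/√0.980204 = 1.864.
df = n − 2 = 172.
Two-sided p ≈ 0.0641, which is < 0.1, so reject H₀.
There is evidence of a linear association between years of experience and annual salary.

t = 1.864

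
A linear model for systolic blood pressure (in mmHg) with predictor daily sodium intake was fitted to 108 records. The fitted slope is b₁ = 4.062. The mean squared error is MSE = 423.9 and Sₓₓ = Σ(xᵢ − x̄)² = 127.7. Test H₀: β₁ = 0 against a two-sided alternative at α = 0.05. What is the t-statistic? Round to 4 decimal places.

SE(b₁) = √(MSE/Sₓₓ) = √(423.9/127.7) = 1.82195.
t = 4.062 / 1.82195 = 2.2295.
df = n − 2 = 106.
Two-sided p ≈ 0.0279, which is < 0.05, so reject H₀.
There is evidence that daily sodium intake is associated with systolic blood pressure.

t = 2.2295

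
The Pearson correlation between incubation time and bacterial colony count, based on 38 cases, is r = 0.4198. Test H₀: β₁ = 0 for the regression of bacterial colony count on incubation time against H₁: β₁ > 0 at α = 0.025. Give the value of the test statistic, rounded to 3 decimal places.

t = 2.775

t = r·√(n − 2)/√(1 − r²) = 0.4198·√36/√0.823768 = 2.775.
df = n − 2 = 36.
One-sided p ≈ 0.0043, which is < 0.025, so reject H₀.
There is evidence of a linear association between incubation time and bacterial colony count.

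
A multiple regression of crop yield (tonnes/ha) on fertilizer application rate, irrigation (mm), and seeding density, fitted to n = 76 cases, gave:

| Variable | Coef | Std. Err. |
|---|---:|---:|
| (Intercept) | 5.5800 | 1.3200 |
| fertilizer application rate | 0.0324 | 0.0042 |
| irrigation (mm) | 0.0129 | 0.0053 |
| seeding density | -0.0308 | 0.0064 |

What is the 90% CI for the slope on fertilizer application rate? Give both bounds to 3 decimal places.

Read off: b = 0.0324, SE = 0.0042 for fertilizer application rate.
df = n − k − 1 = 76 − 3 − 1 = 72.
t* = t_{0.05, 72} = 1.666294.
Margin = t* × SE = 1.666294 × 0.0042 = 0.00700.
CI: 0.0324 ± 0.00700 → (0.025, 0.039).

(0.025, 0.039)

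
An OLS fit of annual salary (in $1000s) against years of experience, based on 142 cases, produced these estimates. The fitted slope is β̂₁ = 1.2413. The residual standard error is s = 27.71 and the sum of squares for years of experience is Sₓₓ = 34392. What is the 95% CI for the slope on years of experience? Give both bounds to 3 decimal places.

SE(β̂₁) = s/√Sₓₓ = 27.71/√34392 = 0.14942.
df = n − 2 = 140.
t* = t_{0.025, 140} = 1.977054.
Margin = t* × SE = 1.977054 × 0.14942 = 0.29541.
CI: 1.2413 ± 0.29541 → (0.946, 1.537).
With 95% confidence, each one-unit increase in years of experience is associated with a change of between 0.946 and 1.537 $1000s in annual salary.

(0.946, 1.537)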